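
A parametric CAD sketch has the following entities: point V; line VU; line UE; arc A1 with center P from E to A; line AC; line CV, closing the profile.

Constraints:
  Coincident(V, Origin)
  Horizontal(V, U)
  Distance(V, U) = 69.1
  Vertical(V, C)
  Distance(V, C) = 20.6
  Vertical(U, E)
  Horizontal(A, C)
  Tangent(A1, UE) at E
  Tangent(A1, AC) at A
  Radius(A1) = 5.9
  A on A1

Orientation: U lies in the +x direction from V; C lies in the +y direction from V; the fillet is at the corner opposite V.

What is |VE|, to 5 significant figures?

70.646

V is at the origin; V and U share the same y with |VU| = 69.1 and U on the +x side, so U = (69.100, 0.0000). V and C share the same x with |VC| = 20.6 and C on the +y side, so C = (0.0000, 20.600). The virtual corner opposite V is at (69.100, 20.600). Since A1 is tangent to UE there, PE ⟂ UE and A1 meets AC tangentially, so PA is at right angles to AC, with radius 5.9, so the center P sits 5.9 in from both sides at P = (63.200, 14.700). That places the tangent points at E = (69.100, 14.700) on UE and A = (63.200, 20.600) on AC. Then |VE| = |E − V| = 70.646.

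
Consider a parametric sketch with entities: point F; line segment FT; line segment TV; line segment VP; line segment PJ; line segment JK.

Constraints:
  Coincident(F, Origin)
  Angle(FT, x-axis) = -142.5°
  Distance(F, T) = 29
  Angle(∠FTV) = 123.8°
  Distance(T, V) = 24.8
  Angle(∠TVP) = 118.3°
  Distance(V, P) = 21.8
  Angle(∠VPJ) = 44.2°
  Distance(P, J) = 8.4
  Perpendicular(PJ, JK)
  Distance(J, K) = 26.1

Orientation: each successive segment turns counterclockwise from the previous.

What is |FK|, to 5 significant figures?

60.468

∠VPJ = 44.2° gives PJ at 111.20° from the x-axis; with |PJ| = 8.4, J = (-4.6231, -43.646). PJ is perpendicular to JK, so JK runs at -158.80°; with |JK| = 26.1, K = (-28.957, -53.084). Then |FK| = |K − F| = 60.468.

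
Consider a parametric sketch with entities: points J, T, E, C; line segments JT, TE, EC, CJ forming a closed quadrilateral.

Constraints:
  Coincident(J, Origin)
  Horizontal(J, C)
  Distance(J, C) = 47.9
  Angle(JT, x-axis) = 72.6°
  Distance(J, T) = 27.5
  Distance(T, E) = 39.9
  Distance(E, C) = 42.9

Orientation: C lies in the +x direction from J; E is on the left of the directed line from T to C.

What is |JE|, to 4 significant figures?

61.75

Checks: |TE| = 39.90 ✓; |EC| = 42.90 ✓.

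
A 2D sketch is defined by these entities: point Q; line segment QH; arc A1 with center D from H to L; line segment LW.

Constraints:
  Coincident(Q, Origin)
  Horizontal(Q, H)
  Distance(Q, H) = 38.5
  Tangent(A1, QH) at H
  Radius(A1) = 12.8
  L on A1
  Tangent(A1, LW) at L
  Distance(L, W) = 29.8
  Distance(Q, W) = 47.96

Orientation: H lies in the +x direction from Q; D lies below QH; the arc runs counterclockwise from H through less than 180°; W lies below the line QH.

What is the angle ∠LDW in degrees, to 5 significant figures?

66.755°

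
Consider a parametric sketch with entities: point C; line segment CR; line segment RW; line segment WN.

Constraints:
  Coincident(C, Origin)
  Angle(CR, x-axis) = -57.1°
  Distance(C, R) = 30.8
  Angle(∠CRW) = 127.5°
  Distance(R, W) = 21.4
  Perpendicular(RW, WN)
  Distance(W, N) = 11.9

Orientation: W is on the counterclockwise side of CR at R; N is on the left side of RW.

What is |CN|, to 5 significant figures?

42.061

∠CRW = 127.5°, so RW runs at -57.1° + (180° − 127.5°) = -4.6000° from the x-axis; with |RW| = 21.4, W = R + 21.4·(cos -4.6000°, sin -4.6000°) = (38.061, -27.577). The perpendicularity gives WN at right angles to RW; with |WN| = 11.9 on the left of RW, N = W + 11.9·(0.080199, 0.99678) = (39.015, -15.715). Then |CN| = |N − C| = 42.061.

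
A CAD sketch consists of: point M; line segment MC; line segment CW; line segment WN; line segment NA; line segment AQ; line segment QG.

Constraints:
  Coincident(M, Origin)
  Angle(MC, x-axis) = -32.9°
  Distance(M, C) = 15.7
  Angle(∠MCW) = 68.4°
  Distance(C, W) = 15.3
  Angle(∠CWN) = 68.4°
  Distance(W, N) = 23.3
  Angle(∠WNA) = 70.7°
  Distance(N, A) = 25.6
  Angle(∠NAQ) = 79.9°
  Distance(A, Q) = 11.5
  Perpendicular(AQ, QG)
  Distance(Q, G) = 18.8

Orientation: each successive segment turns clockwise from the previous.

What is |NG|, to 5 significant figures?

9.4948

M is at the origin; MC runs at -32.9° with length 15.7, so C = (13.182, -8.5278). ∠MCW = 68.4° gives CW at -144.50° from the x-axis; with |CW| = 15.3, W = (0.72606, -17.413). ∠CWN = 68.4° gives WN at 103.90° from the x-axis; with |WN| = 23.3, N = (-4.8712, 5.2051). ∠WNA = 70.7° gives NA at -5.4000° from the x-axis; with |NA| = 25.6, A = (20.615, 2.7959). ∠NAQ = 79.9° gives AQ at -105.50° from the x-axis; with |AQ| = 11.5, Q = (17.542, -8.2858). AQ ⟂ QG, so QG runs at 164.50°; with |QG| = 18.8, G = (-0.57436, -3.2617). Then |NG| = |G − N| = 9.4948.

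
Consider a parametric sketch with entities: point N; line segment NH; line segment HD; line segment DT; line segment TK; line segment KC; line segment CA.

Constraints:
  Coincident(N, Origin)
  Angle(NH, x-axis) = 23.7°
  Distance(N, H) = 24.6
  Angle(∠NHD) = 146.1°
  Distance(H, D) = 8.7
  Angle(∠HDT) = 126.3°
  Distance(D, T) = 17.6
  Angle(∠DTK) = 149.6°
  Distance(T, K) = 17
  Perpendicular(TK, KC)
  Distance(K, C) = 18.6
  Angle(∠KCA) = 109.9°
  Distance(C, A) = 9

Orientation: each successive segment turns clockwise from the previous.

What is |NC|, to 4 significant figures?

29.85

∠DTK = 149.6° gives TK at -94.30° from the x-axis; with |TK| = 17.0, K = (37.56, -24.41). The perpendicularity gives KC at right angles to TK, so KC runs at 175.7°; with |KC| = 18.6, C = (19.01, -23.02). Then |NC| = |C − N| = 29.85.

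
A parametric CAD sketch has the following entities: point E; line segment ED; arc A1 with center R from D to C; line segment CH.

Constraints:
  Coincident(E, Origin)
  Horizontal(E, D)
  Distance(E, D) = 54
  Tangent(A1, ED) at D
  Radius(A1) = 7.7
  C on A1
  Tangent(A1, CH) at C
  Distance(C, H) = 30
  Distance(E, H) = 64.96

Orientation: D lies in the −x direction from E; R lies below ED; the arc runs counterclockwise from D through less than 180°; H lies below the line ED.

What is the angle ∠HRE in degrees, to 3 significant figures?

94.8°

Checks: E = (0.00, 0.00) ✓; E.y = 0.00, D.y = 0.00 ✓; |RC| = 7.700 ✓; ∠(RC, CH) = 90.00° ✓; |CH| = 30.00 ✓; |EH| = 64.96 ✓.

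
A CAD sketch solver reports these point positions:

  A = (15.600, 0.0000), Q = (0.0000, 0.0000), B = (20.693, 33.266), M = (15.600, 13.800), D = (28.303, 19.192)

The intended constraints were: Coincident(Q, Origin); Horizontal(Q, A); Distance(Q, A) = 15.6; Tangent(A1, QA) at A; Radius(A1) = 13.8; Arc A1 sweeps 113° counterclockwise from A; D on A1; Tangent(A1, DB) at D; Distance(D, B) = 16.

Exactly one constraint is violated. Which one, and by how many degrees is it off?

Tangent(A1, DB) at D — off by 5.40°.

Q = (0.00, 0.00) ✓; Q.y = 0.00, A.y = 0.00 ✓; |QA| = 15.60 ✓; ∠(MA, AQ) = 90.00° ✓; |MA| = 13.80 ✓; bearing(M→D) − bearing(M→A) = 113.0° ✓; |MD| = 13.80 ✓; ∠(MD, DB) = 84.60° ✗; |DB| = 16.00 ✓.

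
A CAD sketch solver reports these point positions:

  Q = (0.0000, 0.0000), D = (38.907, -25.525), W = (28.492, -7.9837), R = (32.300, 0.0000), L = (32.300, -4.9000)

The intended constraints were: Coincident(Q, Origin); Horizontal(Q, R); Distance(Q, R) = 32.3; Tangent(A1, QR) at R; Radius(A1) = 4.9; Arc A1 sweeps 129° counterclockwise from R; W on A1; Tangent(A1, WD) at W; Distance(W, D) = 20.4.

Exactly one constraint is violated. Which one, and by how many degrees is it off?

Tangent(A1, WD) at W — off by 8.30°.

Q = (0.00, 0.00) ✓; Q.y = 0.00, R.y = 0.00 ✓; |QR| = 32.30 ✓; ∠(LR, RQ) = 90.00° ✓; |LR| = 4.900 ✓; bearing(L→W) − bearing(L→R) = 129.0° ✓; |LW| = 4.900 ✓; ∠(LW, WD) = 98.30° ✗; |WD| = 20.40 ✓.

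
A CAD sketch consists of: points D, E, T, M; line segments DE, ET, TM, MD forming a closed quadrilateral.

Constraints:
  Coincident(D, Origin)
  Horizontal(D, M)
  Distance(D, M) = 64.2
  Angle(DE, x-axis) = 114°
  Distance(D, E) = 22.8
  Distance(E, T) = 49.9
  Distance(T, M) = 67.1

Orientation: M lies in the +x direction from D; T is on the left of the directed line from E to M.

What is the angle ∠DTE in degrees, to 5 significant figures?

20.349°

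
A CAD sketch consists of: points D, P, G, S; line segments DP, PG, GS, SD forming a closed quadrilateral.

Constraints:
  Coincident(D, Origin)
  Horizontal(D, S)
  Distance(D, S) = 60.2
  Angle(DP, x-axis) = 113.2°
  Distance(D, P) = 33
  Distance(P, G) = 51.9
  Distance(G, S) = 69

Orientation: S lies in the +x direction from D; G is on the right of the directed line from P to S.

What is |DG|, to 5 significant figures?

21.738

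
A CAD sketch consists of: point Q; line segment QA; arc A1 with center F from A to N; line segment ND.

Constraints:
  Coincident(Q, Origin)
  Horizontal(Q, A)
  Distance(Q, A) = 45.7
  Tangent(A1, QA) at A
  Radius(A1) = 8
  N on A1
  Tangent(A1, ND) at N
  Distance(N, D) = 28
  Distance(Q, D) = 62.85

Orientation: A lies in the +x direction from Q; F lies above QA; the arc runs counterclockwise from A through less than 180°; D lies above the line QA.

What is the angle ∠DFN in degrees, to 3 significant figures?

74.1°

Checks: |QA| = 45.70 ✓; |FN| = 8.000 ✓; ∠(FN, ND) = 90.00° ✓; |ND| = 28.00 ✓; |QD| = 62.85 ✓.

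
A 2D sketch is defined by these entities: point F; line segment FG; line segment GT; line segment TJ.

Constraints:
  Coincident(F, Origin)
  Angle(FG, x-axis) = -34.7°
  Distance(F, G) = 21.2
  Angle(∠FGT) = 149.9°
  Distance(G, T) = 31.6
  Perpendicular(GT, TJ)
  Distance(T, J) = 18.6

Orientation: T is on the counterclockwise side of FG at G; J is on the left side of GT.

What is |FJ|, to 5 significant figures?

50.573

F is at the origin; FG runs at -34.7° with length 21.2, so G = 21.2·(cos -34.7°, sin -34.7°) = (17.429, -12.069). ∠FGT = 149.9°, so GT runs at -34.7° + (180° − 149.9°) = -4.6000° from the x-axis; with |GT| = 31.6, T = G + 31.6·(cos -4.6000°, sin -4.6000°) = (48.928, -14.603). The perpendicularity gives TJ at right angles to GT; with |TJ| = 18.6 on the left of GT, J = T + 18.6·(0.080199, 0.99678) = (50.419, 3.9371). Then |FJ| = |J − F| = 50.573.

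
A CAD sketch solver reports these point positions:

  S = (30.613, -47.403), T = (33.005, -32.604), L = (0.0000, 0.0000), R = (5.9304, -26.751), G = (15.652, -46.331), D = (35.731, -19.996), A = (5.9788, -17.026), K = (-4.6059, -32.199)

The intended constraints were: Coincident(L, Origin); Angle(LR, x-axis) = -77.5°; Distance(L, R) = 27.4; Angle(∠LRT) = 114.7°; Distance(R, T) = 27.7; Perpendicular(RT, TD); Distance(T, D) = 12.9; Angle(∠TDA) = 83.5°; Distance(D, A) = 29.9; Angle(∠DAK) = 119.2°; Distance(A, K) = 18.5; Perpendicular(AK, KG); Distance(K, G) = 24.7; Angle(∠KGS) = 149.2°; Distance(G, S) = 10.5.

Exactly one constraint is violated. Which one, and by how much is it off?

Distance(G, S) = 10.5 — off by 4.50.

L = (0.00, 0.00) ✓; LR at -77.50° ✓; |LR| = 27.40 ✓; ∠LRT = 114.7° ✓; |RT| = 27.70 ✓; ∠(RT, TD) = 90.00° ✓; |TD| = 12.90 ✓; ∠TDA = 83.50° ✓; |DA| = 29.90 ✓; ∠DAK = 119.2° ✓; |AK| = 18.50 ✓; ∠(AK, KG) = 90.00° ✓; |KG| = 24.70 ✓; ∠KGS = 149.2° ✓; |GS| = 15.00 ✗.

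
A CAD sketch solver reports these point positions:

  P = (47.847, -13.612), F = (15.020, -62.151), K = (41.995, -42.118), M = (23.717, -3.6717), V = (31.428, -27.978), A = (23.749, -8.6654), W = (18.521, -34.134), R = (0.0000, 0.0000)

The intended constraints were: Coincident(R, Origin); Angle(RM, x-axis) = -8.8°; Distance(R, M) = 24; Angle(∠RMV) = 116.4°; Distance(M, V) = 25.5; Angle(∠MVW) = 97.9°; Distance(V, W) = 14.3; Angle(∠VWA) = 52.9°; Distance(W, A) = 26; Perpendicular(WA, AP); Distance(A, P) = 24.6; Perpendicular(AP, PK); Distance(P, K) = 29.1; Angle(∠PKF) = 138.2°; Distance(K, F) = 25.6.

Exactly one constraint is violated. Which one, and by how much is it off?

Distance(K, F) = 25.6 — off by 8.00.

R = (0.00, 0.00) ✓; RM at -8.800° ✓; |RM| = 24.00 ✓; ∠RMV = 116.4° ✓; |MV| = 25.50 ✓; ∠MVW = 97.90° ✓; |VW| = 14.30 ✓; ∠VWA = 52.90° ✓; |WA| = 26.00 ✓; ∠(WA, AP) = 90.00° ✓; |AP| = 24.60 ✓; ∠(AP, PK) = 90.00° ✓; |PK| = 29.10 ✓; ∠PKF = 138.2° ✓; |KF| = 33.60 ✗.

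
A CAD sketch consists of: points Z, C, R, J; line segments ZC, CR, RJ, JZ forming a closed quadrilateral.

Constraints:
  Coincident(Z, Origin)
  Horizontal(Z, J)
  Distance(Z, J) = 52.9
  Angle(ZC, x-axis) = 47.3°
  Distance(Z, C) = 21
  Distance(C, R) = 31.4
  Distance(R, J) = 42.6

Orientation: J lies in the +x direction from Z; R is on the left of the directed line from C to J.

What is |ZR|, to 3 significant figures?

52.4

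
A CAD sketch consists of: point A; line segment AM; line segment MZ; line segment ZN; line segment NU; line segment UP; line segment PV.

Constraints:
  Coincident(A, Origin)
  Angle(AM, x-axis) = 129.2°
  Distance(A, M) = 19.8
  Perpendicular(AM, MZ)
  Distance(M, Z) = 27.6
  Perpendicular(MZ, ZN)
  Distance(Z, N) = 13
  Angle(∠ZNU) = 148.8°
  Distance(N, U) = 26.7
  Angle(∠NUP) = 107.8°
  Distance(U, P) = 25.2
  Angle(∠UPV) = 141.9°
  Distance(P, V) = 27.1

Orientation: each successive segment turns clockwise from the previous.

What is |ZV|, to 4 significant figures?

55.91

A is at the origin; AM runs at 129.2° with length 19.8, so M = (-12.51, 15.34). AM is perpendicular to MZ, so MZ runs at 39.20°; with |MZ| = 27.6, Z = (8.874, 32.79). MZ ⟂ ZN, so ZN runs at -50.80°; with |ZN| = 13.0, N = (17.09, 22.71). ∠ZNU = 148.8° gives NU at -82.00° from the x-axis; with |NU| = 26.7, U = (20.81, -3.727). ∠NUP = 107.8° gives UP at -154.2° from the x-axis; with |UP| = 25.2, P = (-1.881, -14.69). ∠UPV = 141.9° gives PV at 167.7° from the x-axis; with |PV| = 27.1, V = (-28.36, -8.921). Then |ZV| = |V − Z| = 55.91.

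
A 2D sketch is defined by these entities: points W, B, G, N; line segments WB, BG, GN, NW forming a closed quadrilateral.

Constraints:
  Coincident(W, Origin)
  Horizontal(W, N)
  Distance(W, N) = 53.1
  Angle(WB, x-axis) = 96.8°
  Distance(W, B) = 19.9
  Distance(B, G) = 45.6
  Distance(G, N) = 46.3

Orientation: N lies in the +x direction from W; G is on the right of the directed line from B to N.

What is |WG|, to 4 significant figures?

26.58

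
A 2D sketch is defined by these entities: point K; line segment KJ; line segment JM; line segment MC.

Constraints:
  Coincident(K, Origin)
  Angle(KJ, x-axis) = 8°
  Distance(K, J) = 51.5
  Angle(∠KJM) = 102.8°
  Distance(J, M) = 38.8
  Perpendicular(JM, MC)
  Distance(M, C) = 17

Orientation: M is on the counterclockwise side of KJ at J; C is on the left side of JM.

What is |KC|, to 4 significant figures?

60.20

∠KJM = 102.8°, so JM runs at 8.0° + (180° − 102.8°) = 85.20° from the x-axis; with |JM| = 38.8, M = J + 38.8·(cos 85.20°, sin 85.20°) = (54.25, 45.83). The perpendicularity gives MC at right angles to JM; with |MC| = 17.0 on the left of JM, C = M + 17.0·(-0.9965, 0.08368) = (37.31, 47.25). Then |KC| = |C − K| = 60.20.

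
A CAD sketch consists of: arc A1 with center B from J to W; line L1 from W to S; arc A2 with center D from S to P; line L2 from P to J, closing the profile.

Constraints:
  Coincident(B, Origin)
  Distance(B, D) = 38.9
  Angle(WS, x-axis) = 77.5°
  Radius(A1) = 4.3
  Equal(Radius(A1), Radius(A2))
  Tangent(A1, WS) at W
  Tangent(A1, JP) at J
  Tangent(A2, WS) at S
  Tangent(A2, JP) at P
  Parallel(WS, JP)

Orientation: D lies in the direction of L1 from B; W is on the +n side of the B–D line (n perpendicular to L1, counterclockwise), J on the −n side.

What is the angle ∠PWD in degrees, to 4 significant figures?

6.159°

The slot axis is L1's direction at 77.5°, so u = (cos 77.5°, sin 77.5°) = (0.2164, 0.9763) and n = (−sin 77.5°, cos 77.5°) = (-0.9763, 0.2164). B is at the origin and D lies 38.9 along u from B, so D = 38.9·u = (8.420, 37.98). Tangency of A1 to both parallel lines with radius 4.3 puts W and J at B ± 4.3·n: W = (-4.198, 0.9307), J = (4.198, -0.9307). Equal radii place S and P the same way about D: S = D + 4.3·n = (4.221, 38.91), P = D − 4.3·n = (12.62, 37.05). Then cos ∠PWD = WP·WD / (|WP||WD|), giving 6.159°.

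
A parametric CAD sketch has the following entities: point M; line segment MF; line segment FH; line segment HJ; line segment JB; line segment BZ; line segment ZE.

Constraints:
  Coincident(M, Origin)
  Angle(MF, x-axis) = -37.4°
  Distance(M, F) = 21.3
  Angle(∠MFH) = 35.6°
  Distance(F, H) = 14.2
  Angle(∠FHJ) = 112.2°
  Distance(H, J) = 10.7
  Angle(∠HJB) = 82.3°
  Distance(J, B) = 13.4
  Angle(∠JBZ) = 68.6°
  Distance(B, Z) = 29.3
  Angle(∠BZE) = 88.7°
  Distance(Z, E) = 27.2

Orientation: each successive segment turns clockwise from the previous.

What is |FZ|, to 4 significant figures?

18.10

M is at the origin; MF runs at -37.4° with length 21.3, so F = (16.92, -12.94). ∠MFH = 35.6° gives FH at 178.2° from the x-axis; with |FH| = 14.2, H = (2.728, -12.49). ∠FHJ = 112.2° gives HJ at 110.4° from the x-axis; with |HJ| = 10.7, J = (-1.002, -2.462). ∠HJB = 82.3° gives JB at 12.70° from the x-axis; with |JB| = 13.4, B = (12.07, 0.4838). ∠JBZ = 68.6° gives BZ at -98.70° from the x-axis; with |BZ| = 29.3, Z = (7.639, -28.48). Then |FZ| = |Z − F| = 18.10.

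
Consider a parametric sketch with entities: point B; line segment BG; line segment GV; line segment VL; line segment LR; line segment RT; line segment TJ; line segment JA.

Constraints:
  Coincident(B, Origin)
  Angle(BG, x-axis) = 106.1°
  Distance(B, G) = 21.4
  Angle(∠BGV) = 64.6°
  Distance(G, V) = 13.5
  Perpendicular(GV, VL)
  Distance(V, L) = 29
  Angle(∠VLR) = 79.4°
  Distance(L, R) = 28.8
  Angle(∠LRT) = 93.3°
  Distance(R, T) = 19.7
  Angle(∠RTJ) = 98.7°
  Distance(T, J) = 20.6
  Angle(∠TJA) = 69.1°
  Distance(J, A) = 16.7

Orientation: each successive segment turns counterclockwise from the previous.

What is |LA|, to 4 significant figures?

14.44

∠RTJ = 98.7° gives TJ at -139.9° from the x-axis; with |TJ| = 20.6, J = (-9.718, 12.33). ∠TJA = 69.1° gives JA at -29.00° from the x-axis; with |JA| = 16.7, A = (4.888, 4.232). Then |LA| = |A − L| = 14.44.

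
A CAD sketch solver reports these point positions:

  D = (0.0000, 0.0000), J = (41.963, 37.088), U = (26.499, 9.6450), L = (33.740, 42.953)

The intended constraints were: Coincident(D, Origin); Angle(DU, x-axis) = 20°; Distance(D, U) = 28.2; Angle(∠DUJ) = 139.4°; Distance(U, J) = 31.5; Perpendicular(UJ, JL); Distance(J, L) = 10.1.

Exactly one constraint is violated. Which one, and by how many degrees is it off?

Perpendicular(UJ, JL) — off by 6.10°.

D = (0.00, 0.00) ✓; DU at 20.00° ✓; |DU| = 28.20 ✓; ∠DUJ = 139.4° ✓; |UJ| = 31.50 ✓; ∠(UJ, JL) = 83.90° ✗; |JL| = 10.10 ✓.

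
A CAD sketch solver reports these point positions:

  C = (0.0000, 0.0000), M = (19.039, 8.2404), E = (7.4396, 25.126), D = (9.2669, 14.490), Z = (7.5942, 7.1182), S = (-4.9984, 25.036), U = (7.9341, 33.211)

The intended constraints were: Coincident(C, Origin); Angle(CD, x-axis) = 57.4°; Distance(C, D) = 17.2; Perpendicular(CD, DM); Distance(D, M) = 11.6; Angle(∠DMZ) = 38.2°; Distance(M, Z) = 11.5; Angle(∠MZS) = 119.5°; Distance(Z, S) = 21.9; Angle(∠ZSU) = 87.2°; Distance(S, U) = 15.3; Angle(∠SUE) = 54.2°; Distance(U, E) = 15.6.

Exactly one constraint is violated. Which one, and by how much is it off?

Distance(U, E) = 15.6 — off by 7.50.

C = (0.00, 0.00) ✓; CD at 57.40° ✓; |CD| = 17.20 ✓; ∠(CD, DM) = 90.00° ✓; |DM| = 11.60 ✓; ∠DMZ = 38.20° ✓; |MZ| = 11.50 ✓; ∠MZS = 119.5° ✓; |ZS| = 21.90 ✓; ∠ZSU = 87.20° ✓; |SU| = 15.30 ✓; ∠SUE = 54.20° ✓; |UE| = 8.100 ✗.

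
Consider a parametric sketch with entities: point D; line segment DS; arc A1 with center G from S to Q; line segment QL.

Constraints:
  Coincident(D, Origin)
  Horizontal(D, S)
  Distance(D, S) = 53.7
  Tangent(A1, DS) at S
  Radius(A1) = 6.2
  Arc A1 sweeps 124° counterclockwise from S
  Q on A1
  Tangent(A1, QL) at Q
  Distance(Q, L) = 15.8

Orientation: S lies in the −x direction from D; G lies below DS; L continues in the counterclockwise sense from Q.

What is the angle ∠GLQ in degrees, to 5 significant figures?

21.425°

On A1, S sits at bearing 90° from G; a 124° counterclockwise sweep puts Q at bearing 214°, so Q = G + 6.2·(cos 214°, sin 214°) = (-58.840, -9.6670). A1 meets QL tangentially, so GQ is at right angles to QL, so QL runs along (−sin 214°, cos 214°); with |QL| = 15.8, L = (-50.005, -22.766). Then cos ∠GLQ = LG·LQ / (|LG||LQ|), giving 21.425°.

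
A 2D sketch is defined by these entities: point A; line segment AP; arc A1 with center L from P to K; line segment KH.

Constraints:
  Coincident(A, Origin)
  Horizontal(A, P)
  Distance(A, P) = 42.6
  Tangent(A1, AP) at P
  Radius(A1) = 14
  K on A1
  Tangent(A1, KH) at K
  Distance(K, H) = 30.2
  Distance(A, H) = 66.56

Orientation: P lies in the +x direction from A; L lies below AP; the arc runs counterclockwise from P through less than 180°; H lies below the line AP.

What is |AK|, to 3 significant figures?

37.6

A is at the origin; A and P share the same y with |AP| = 42.6 and P on the +x side, so P = (42.6, 0.00). Tangency of A1 to AP means the radius LP is perpendicular to AP, so L = P + (0, -14) = (42.6, -14.0). Since LK ⟂ KH (tangency), |LH| = √(14.0² + 30.2²) = 33.3 regardless of where K sits on A1. So H lies on both circle(A, 66.56) and circle(L, 33.3); the below-AP intersection is H = (47.2, -47.0). K is the foot of the tangent from H: K = (30.8, -21.6).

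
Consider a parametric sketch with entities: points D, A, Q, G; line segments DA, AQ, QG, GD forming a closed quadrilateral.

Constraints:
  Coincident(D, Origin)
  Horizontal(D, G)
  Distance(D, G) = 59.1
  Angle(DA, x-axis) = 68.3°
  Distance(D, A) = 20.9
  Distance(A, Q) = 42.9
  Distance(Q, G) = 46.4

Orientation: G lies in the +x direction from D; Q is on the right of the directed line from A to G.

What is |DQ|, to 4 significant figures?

28.75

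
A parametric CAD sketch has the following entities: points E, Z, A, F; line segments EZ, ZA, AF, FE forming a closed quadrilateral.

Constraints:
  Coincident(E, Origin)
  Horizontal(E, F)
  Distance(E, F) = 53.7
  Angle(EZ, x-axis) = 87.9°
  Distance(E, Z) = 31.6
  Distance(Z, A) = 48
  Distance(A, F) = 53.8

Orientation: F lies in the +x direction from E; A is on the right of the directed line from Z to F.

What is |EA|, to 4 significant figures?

16.59

Checks: EZ at 87.90° ✓; |ZA| = 48.00 ✓; |AF| = 53.80 ✓.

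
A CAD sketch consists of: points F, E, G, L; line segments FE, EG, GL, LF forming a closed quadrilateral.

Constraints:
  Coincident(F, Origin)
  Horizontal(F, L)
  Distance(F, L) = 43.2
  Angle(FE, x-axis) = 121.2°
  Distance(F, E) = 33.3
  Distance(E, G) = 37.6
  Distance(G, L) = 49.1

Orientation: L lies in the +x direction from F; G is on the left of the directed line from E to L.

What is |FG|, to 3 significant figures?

45.7

F is at the origin; FL is horizontal with |FL| = 43.2 and L in +x, so L = (43.2, 0). FE runs at 121.2° with |FE| = 33.3, so E = (-17.3, 28.5). G is determined by |EG| = 37.6 and |GL| = 49.1 together: it lies at the intersection of circle(E, 37.6) and circle(L, 49.1). With |EL| = 66.8, the foot of the radical line on EL is 26.0 from E and the perpendicular offset is √(37.6² − 26.0²) = 27.2. Taking the left-of-EL solution: G = (17.8, 42.0).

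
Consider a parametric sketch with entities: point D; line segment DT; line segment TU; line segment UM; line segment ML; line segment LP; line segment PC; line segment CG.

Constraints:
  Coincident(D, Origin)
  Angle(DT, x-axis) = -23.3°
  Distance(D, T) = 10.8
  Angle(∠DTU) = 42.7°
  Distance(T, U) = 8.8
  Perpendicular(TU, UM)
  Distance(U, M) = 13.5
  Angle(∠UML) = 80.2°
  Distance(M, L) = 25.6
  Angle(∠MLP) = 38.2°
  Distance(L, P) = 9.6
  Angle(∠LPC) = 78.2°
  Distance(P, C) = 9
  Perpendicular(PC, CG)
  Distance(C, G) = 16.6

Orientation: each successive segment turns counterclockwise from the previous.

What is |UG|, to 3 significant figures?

35.1

D is at the origin; DT runs at -23.3° with length 10.8, so T = (9.92, -4.27). ∠DTU = 42.7° gives TU at 114° from the x-axis; with |TU| = 8.8, U = (6.34, 3.77). The perpendicularity gives UM at right angles to TU, so UM runs at -156°; with |UM| = 13.5, M = (-5.99, -1.72). ∠UML = 80.2° gives ML at -56.2° from the x-axis; with |ML| = 25.6, L = (8.25, -23.0). ∠MLP = 38.2° gives LP at 85.6° from the x-axis; with |LP| = 9.6, P = (8.98, -13.4). ∠LPC = 78.2° gives PC at -173° from the x-axis; with |PC| = 9.0, C = (0.0597, -14.6). The perpendicularity gives CG at right angles to PC, so CG runs at -82.6°; with |CG| = 16.6, G = (2.20, -31.0). Then |UG| = |G − U| = 35.1.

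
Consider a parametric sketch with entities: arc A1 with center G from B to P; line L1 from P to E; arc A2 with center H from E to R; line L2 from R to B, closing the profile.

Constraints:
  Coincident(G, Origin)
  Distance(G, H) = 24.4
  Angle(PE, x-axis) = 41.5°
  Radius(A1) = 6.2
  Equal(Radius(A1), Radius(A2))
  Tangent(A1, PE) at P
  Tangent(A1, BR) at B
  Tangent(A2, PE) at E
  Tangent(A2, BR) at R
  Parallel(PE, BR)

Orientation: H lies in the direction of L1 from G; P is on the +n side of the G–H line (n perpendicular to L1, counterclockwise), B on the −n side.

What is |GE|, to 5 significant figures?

25.175

The slot axis is L1's direction at 41.5°, so u = (cos 41.5°, sin 41.5°) = (0.74896, 0.66262) and n = (−sin 41.5°, cos 41.5°) = (-0.66262, 0.74896). G is at the origin and H lies 24.4 along u from G, so H = 24.4·u = (18.275, 16.168). Tangency of A1 to both parallel lines with radius 6.2 puts P and B at G ± 6.2·n: P = (-4.1082, 4.6435), B = (4.1082, -4.6435). Equal radii place E and R the same way about H: E = H + 6.2·n = (14.166, 20.811), R = H − 6.2·n = (22.383, 11.524). Then |GE| = |E − G| = 25.175.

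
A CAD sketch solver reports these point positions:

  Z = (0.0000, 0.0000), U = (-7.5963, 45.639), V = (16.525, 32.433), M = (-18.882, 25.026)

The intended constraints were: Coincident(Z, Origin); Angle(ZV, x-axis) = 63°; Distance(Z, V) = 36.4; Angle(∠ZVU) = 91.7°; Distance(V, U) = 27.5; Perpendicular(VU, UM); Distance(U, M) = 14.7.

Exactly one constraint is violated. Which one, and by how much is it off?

Distance(U, M) = 14.7 — off by 8.80.

Z = (0.00, 0.00) ✓; ZV at 63.00° ✓; |ZV| = 36.40 ✓; ∠ZVU = 91.70° ✓; |VU| = 27.50 ✓; ∠(VU, UM) = 90.00° ✓; |UM| = 23.50 ✗.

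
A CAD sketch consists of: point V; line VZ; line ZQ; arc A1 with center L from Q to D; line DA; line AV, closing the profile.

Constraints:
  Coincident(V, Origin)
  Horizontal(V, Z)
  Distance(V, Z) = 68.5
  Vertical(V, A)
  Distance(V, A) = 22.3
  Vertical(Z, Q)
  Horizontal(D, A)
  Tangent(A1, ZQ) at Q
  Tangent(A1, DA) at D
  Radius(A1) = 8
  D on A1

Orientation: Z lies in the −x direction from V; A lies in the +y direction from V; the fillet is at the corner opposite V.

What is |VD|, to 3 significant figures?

64.5

The virtual corner opposite V is at (-68.5, 22.3). A1 meets ZQ tangentially, so LQ is at right angles to ZQ and A1 meets DA tangentially, so LD is at right angles to DA, with radius 8.0, so the center L sits 8.0 in from both sides at L = (-60.5, 14.3). That places the tangent points at Q = (-68.5, 14.3) on ZQ and D = (-60.5, 22.3) on DA. Then |VD| = |D − V| = 64.5.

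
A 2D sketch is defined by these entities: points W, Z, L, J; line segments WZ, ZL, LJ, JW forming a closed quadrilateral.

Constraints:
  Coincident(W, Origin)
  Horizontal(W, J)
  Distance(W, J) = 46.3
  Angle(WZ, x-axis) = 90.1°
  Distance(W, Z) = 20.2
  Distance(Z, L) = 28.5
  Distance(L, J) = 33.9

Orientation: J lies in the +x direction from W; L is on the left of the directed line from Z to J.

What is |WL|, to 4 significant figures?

39.21

Checks: |ZL| = 28.50 ✓; |LJ| = 33.90 ✓.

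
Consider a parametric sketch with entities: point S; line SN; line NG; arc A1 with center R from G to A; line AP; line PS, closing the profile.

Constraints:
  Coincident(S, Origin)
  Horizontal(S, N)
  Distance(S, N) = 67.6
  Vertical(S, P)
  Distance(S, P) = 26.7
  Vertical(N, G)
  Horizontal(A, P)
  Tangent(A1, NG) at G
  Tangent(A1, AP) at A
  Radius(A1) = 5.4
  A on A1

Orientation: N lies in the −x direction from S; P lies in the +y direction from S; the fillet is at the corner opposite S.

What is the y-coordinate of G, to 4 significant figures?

21.30

The virtual corner opposite S is at (-67.60, 26.70). Since A1 is tangent to NG there, RG ⟂ NG and the tangent condition forces RA to be normal to AP, with radius 5.4, so the center R sits 5.4 in from both sides at R = (-62.20, 21.30). That places the tangent points at G = (-67.60, 21.30) on NG and A = (-62.20, 26.70) on AP. So G.y = 21.30.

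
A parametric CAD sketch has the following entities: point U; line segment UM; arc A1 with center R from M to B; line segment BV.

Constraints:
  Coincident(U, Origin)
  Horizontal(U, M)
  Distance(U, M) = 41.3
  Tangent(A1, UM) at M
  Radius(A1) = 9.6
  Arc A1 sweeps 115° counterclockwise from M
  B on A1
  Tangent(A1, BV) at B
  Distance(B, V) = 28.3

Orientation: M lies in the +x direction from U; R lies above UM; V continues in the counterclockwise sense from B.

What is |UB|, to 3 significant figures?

51.8

U is at the origin; U and M share the same y with |UM| = 41.3 and M on the +x side, so M = (41.3, 0.00). Since A1 is tangent to UM there, RM ⟂ UM, so R = M + (0, 9.6) = (41.3, 9.60). On A1, M sits at bearing -90° from R; a 115° counterclockwise sweep puts B at bearing 25°, so B = R + 9.6·(cos 25°, sin 25°) = (50.0, 13.7). Then |UB| = |B − U| = 51.8.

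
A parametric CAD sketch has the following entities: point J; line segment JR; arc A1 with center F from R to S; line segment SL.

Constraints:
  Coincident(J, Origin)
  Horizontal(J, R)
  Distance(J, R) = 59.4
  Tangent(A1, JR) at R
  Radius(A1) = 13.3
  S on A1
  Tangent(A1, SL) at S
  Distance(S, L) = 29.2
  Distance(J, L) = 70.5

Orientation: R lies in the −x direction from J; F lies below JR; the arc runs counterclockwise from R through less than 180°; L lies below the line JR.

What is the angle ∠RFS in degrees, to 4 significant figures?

123.7°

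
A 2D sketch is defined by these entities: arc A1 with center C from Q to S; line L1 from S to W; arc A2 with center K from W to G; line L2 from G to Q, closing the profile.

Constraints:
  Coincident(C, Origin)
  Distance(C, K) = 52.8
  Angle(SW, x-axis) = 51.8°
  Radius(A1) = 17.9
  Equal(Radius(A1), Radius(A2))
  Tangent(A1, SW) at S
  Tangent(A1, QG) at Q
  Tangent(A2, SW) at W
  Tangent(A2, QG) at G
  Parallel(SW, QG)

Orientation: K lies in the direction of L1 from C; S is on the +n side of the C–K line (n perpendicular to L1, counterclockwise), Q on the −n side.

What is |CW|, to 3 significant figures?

55.8

The slot axis is L1's direction at 51.8°, so u = (cos 51.8°, sin 51.8°) = (0.618, 0.786) and n = (−sin 51.8°, cos 51.8°) = (-0.786, 0.618). C is at the origin and K lies 52.8 along u from C, so K = 52.8·u = (32.7, 41.5). Tangency of A1 to both parallel lines with radius 17.9 puts S and Q at C ± 17.9·n: S = (-14.1, 11.1), Q = (14.1, -11.1). Equal radii place W and G the same way about K: W = K + 17.9·n = (18.6, 52.6), G = K − 17.9·n = (46.7, 30.4). Then |CW| = |W − C| = 55.8.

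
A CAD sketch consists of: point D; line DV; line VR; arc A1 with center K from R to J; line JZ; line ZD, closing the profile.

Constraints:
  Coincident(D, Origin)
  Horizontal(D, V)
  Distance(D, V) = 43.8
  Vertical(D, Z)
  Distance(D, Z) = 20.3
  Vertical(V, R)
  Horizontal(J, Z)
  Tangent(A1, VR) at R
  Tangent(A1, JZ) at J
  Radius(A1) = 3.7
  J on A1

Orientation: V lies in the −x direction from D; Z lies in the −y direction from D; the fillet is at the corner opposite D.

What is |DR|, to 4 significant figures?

46.84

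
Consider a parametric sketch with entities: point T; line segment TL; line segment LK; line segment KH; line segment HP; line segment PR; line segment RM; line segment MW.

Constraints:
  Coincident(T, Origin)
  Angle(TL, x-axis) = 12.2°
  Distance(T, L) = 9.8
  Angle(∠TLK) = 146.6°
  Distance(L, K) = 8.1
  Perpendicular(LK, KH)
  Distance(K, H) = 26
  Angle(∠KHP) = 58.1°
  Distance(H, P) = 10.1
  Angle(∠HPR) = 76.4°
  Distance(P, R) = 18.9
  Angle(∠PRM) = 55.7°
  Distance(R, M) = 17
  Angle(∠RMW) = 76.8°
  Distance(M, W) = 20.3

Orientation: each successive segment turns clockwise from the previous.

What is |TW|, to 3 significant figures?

18.1

T is at the origin; TL runs at 12.2° with length 9.8, so L = (9.58, 2.07). ∠TLK = 146.6° gives LK at -21.2° from the x-axis; with |LK| = 8.1, K = (17.1, -0.858). LK is perpendicular to KH, so KH runs at -111°; with |KH| = 26.0, H = (7.73, -25.1). ∠KHP = 58.1° gives HP at 127° from the x-axis; with |HP| = 10.1, P = (1.66, -17.0). ∠HPR = 76.4° gives PR at 23.3° from the x-axis; with |PR| = 18.9, R = (19.0, -9.55). ∠PRM = 55.7° gives RM at -101° from the x-axis; with |RM| = 17.0, M = (15.8, -26.2). ∠RMW = 76.8° gives MW at 156° from the x-axis; with |MW| = 20.3, W = (-2.74, -17.9). Then |TW| = |W − T| = 18.1.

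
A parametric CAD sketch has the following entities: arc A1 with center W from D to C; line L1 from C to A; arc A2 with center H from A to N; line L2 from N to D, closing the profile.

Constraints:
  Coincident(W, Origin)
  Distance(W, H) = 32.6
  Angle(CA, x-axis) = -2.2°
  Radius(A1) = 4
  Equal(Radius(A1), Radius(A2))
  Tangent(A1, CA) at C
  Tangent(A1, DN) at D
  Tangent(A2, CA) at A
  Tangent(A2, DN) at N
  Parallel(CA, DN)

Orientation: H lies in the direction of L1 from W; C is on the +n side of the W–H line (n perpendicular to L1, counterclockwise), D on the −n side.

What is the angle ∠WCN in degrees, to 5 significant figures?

76.212°

The slot axis is L1's direction at -2.2°, so u = (cos -2.2°, sin -2.2°) = (0.99926, -0.038388) and n = (−sin -2.2°, cos -2.2°) = (0.038388, 0.99926). W is at the origin and H lies 32.6 along u from W, so H = 32.6·u = (32.576, -1.2514). Tangency of A1 to both parallel lines with radius 4.0 puts C and D at W ± 4.0·n: C = (0.15355, 3.9971), D = (-0.15355, -3.9971). Equal radii place A and N the same way about H: A = H + 4.0·n = (32.730, 2.7456), N = H − 4.0·n = (32.422, -5.2485). Then cos ∠WCN = CW·CN / (|CW||CN|), giving 76.212°.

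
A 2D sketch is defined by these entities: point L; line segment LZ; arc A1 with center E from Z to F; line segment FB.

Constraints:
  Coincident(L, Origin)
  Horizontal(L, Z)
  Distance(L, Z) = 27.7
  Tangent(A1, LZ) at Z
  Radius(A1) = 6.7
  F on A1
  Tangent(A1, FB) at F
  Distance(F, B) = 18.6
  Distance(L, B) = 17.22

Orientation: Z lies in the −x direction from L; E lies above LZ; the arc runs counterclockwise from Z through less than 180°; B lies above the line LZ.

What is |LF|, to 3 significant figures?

23.2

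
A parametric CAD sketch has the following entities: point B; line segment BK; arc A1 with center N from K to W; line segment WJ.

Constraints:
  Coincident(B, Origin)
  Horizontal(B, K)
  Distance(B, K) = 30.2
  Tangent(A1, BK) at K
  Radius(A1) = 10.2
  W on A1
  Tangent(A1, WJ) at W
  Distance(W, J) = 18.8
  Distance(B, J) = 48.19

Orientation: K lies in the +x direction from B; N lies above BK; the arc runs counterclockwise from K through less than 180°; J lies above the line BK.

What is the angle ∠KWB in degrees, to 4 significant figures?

33.09°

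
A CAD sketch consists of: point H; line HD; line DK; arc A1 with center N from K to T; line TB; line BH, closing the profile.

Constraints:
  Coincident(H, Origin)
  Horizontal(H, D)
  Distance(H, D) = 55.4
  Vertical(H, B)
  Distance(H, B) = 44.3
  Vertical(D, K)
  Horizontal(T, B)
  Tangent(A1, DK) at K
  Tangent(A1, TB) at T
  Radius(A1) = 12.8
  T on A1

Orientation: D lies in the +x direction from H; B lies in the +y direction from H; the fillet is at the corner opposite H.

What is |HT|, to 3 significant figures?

61.5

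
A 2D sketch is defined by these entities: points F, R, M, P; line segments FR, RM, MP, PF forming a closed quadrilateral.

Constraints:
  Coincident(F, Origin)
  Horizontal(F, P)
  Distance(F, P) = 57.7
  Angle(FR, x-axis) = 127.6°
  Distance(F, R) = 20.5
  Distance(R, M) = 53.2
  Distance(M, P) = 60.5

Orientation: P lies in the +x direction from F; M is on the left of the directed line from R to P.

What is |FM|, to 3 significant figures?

58.6

Checks: |RM| = 53.20 ✓; |MP| = 60.50 ✓.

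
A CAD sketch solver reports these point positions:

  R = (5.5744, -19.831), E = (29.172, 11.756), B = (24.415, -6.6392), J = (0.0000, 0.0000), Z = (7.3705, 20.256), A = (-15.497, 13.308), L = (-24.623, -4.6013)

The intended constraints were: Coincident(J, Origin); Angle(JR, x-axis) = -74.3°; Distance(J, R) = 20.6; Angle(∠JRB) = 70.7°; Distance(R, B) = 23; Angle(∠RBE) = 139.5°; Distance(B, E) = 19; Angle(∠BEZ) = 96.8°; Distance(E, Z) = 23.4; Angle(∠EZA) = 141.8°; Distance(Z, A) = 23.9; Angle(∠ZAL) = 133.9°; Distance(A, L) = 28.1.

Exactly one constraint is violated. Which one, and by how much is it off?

Distance(A, L) = 28.1 — off by 8.00.

J = (0.00, 0.00) ✓; JR at -74.30° ✓; |JR| = 20.60 ✓; ∠JRB = 70.70° ✓; |RB| = 23.00 ✓; ∠RBE = 139.5° ✓; |BE| = 19.00 ✓; ∠BEZ = 96.80° ✓; |EZ| = 23.40 ✓; ∠EZA = 141.8° ✓; |ZA| = 23.90 ✓; ∠ZAL = 133.9° ✓; |AL| = 20.10 ✗.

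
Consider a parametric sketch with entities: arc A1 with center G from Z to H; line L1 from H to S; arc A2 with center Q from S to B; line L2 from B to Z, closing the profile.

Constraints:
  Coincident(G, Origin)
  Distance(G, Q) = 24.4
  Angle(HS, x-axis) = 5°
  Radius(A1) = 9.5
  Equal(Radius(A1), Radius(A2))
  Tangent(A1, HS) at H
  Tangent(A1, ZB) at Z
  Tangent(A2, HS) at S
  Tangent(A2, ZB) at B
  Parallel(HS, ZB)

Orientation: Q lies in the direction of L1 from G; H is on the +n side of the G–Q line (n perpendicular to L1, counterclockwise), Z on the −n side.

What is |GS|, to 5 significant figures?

26.184

Tangency of A1 to both parallel lines with radius 9.5 puts H and Z at G ± 9.5·n: H = (-0.82798, 9.4638), Z = (0.82798, -9.4638). Equal radii place S and B the same way about Q: S = Q + 9.5·n = (23.479, 11.590), B = Q − 9.5·n = (25.135, -7.3372). Then |GS| = |S − G| = 26.184.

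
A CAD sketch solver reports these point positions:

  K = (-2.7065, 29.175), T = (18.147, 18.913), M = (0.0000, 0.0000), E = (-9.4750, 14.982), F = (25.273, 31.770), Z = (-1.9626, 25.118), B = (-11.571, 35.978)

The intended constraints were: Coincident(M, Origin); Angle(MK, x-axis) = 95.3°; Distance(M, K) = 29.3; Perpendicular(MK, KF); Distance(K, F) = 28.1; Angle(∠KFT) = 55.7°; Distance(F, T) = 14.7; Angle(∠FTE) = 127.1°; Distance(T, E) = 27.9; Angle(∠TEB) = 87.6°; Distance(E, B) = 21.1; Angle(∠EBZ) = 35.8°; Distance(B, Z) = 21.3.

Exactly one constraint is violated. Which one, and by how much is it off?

Distance(B, Z) = 21.3 — off by 6.80.

M = (0.00, 0.00) ✓; MK at 95.30° ✓; |MK| = 29.30 ✓; ∠(MK, KF) = 90.00° ✓; |KF| = 28.10 ✓; ∠KFT = 55.70° ✓; |FT| = 14.70 ✓; ∠FTE = 127.1° ✓; |TE| = 27.90 ✓; ∠TEB = 87.60° ✓; |EB| = 21.10 ✓; ∠EBZ = 35.80° ✓; |BZ| = 14.50 ✗.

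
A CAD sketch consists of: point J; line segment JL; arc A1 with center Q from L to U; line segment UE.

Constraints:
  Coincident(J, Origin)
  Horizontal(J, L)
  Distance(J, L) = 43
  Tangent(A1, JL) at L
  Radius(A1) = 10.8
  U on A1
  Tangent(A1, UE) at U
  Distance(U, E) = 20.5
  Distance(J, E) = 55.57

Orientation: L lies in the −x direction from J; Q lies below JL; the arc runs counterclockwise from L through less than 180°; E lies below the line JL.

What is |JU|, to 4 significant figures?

54.97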